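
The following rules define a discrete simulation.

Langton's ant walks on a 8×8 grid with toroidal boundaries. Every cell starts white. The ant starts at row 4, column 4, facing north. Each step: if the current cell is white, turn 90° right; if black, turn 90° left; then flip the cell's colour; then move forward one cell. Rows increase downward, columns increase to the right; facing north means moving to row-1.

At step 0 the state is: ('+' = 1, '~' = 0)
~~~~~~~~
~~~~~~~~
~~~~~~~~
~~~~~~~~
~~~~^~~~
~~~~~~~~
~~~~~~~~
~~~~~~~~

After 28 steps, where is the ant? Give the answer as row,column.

6,2

0) ~~~~~~~~
~~~~~~~~
~~~~~~~~
~~~~~~~~
~~~~^~~~
~~~~~~~~
~~~~~~~~
~~~~~~~~
1) ~~~~~~~~
~~~~~~~~
~~~~~~~~
~~~~~~~~
~~~~+>~~
~~~~~~~~
~~~~~~~~
~~~~~~~~
2) ~~~~~~~~
~~~~~~~~
~~~~~~~~
~~~~~~~~
~~~~++~~
~~~~~v~~
~~~~~~~~
~~~~~~~~
3) ~~~~~~~~
~~~~~~~~
~~~~~~~~
~~~~~~~~
~~~~++~~
~~~~<+~~
~~~~~~~~
~~~~~~~~
4) ~~~~~~~~
~~~~~~~~
~~~~~~~~
~~~~~~~~
~~~~^+~~
~~~~++~~
~~~~~~~~
~~~~~~~~
5) ~~~~~~~~
~~~~~~~~
~~~~~~~~
~~~~~~~~
~~~<~+~~
~~~~++~~
~~~~~~~~
~~~~~~~~
6) ~~~~~~~~
~~~~~~~~
~~~~~~~~
~~~^~~~~
~~~+~+~~
~~~~++~~
~~~~~~~~
~~~~~~~~
7) ~~~~~~~~
~~~~~~~~
~~~~~~~~
~~~+>~~~
~~~+~+~~
~~~~++~~
~~~~~~~~
~~~~~~~~
8) ~~~~~~~~
~~~~~~~~
~~~~~~~~
~~~++~~~
~~~+v+~~
~~~~++~~
~~~~~~~~
~~~~~~~~
9) ~~~~~~~~
~~~~~~~~
~~~~~~~~
~~~++~~~
~~~<++~~
~~~~++~~
~~~~~~~~
~~~~~~~~
10) ~~~~~~~~
~~~~~~~~
~~~~~~~~
~~~++~~~
~~~~++~~
~~~v++~~
~~~~~~~~
~~~~~~~~
11) ~~~~~~~~
~~~~~~~~
~~~~~~~~
~~~++~~~
~~~~++~~
~~<+++~~
~~~~~~~~
~~~~~~~~
12) ~~~~~~~~
~~~~~~~~
~~~~~~~~
~~~++~~~
~~^~++~~
~~++++~~
~~~~~~~~
~~~~~~~~
13) ~~~~~~~~
~~~~~~~~
~~~~~~~~
~~~++~~~
~~+>++~~
~~++++~~
~~~~~~~~
~~~~~~~~
14) ~~~~~~~~
~~~~~~~~
~~~~~~~~
~~~++~~~
~~++++~~
~~+v++~~
~~~~~~~~
~~~~~~~~
15) ~~~~~~~~
~~~~~~~~
~~~~~~~~
~~~++~~~
~~++++~~
~~+~>+~~
~~~~~~~~
~~~~~~~~
16) ~~~~~~~~
~~~~~~~~
~~~~~~~~
~~~++~~~
~~++^+~~
~~+~~+~~
~~~~~~~~
~~~~~~~~
17) ~~~~~~~~
~~~~~~~~
~~~~~~~~
~~~++~~~
~~+<~+~~
~~+~~+~~
~~~~~~~~
~~~~~~~~
18) ~~~~~~~~
~~~~~~~~
~~~~~~~~
~~~++~~~
~~+~~+~~
~~+v~+~~
~~~~~~~~
~~~~~~~~
19) ~~~~~~~~
~~~~~~~~
~~~~~~~~
~~~++~~~
~~+~~+~~
~~<+~+~~
~~~~~~~~
~~~~~~~~
20) ~~~~~~~~
~~~~~~~~
~~~~~~~~
~~~++~~~
~~+~~+~~
~~~+~+~~
~~v~~~~~
~~~~~~~~
21) ~~~~~~~~
~~~~~~~~
~~~~~~~~
~~~++~~~
~~+~~+~~
~~~+~+~~
~<+~~~~~
~~~~~~~~
22) ~~~~~~~~
~~~~~~~~
~~~~~~~~
~~~++~~~
~~+~~+~~
~^~+~+~~
~++~~~~~
~~~~~~~~
23) ~~~~~~~~
~~~~~~~~
~~~~~~~~
~~~++~~~
~~+~~+~~
~+>+~+~~
~++~~~~~
~~~~~~~~
24) ~~~~~~~~
~~~~~~~~
~~~~~~~~
~~~++~~~
~~+~~+~~
~+++~+~~
~+v~~~~~
~~~~~~~~
25) ~~~~~~~~
~~~~~~~~
~~~~~~~~
~~~++~~~
~~+~~+~~
~+++~+~~
~+~>~~~~
~~~~~~~~
26) ~~~~~~~~
~~~~~~~~
~~~~~~~~
~~~++~~~
~~+~~+~~
~+++~+~~
~+~+~~~~
~~~v~~~~
27) ~~~~~~~~
~~~~~~~~
~~~~~~~~
~~~++~~~
~~+~~+~~
~+++~+~~
~+~+~~~~
~~<+~~~~
28) ~~~~~~~~
~~~~~~~~
~~~~~~~~
~~~++~~~
~~+~~+~~
~+++~+~~
~+^+~~~~
~~++~~~~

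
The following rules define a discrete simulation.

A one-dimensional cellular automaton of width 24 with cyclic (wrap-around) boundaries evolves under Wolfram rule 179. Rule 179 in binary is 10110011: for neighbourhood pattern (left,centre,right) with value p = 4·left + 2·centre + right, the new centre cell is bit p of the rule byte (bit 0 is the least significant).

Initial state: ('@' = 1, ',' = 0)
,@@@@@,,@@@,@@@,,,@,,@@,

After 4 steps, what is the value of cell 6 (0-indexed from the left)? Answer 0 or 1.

0

t=0: ,@@@@@,,@@@,@@@,,,@,,@@,
t=1: @,@@@,@@,@,@,@,@@@,@@,,@
t=2: ,@,@,@,,@,@,@,@,@,@,,@@,
t=3: @,@,@,@@,@,@,@,@,@,@@,,@
t=4: ,@,@,@,,@,@,@,@,@,@,,@@,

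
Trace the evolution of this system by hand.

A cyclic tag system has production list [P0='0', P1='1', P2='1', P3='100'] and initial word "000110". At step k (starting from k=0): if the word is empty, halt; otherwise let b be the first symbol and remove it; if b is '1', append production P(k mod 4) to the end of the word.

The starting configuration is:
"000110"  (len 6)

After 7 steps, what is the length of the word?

k=0  "000110"  (len 6)
k=1  "00110"  (len 5)
k=2  "0110"  (len 4)
k=3  "110"  (len 3)
k=4  "10100"  (len 5)
k=5  "01000"  (len 5)
k=6  "1000"  (len 4)
k=7  "0001"  (len 4)

4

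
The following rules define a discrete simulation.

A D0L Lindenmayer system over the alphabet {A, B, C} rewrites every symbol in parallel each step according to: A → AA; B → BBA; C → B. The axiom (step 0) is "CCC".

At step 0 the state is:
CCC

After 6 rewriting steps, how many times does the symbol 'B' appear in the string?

96

gen 0: CCC
gen 1: BBB
gen 2: BBABBABBA
gen 3: BBABBAAABBABBAAABBABBAAA
gen 4: BBABBAAABBABBAAAAAAABBABBAAABBABBAAAAAAABBABBAAABBABBAAAAAAA
gen 5: BBABBAAABBABBAAAAAAABBABBAAABBABBAAAAAAAAAAAAAAABBABBAAABB…AAAAAAAAAABBABBAAABBABBAAAAAAABBABBAAABBABBAAAAAAAAAAAAAAA  (len 144)
gen 6: BBABBAAABBABBAAAAAAABBABBAAABBABBAAAAAAAAAAAAAAABBABBAAABB…AABBABBAAAAAAABBABBAAABBABBAAAAAAAAAAAAAAAAAAAAAAAAAAAAAAA  (len 336)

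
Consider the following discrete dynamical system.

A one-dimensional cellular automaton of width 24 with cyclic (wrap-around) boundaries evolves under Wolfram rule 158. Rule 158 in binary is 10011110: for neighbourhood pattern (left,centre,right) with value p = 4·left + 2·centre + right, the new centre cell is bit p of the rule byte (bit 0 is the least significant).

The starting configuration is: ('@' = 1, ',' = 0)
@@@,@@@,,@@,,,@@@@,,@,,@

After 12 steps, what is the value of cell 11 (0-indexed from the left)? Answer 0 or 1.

0) @@@,@@@,,@@,,,@@@@,,@,,@
1) @@,,@@,@@@,@,@@@@,@@@@@@
2) @,@@@,,@@,,@,@@@,,@@@@@@
3) ,,@@,@@@,@@@,@@,@@@@@@@@
4) @@@,,@@,,@@,,@,,@@@@@@@,
5) @@,@@@,@@@,@@@@@@@@@@@,,
6) @,,@@,,@@,,@@@@@@@@@@,@@
7) ,@@@,@@@,@@@@@@@@@@@,,@@
8) ,@@,,@@,,@@@@@@@@@@,@@@,
9) @@,@@@,@@@@@@@@@@@,,@@,@
10) @,,@@,,@@@@@@@@@@,@@@,,@
11) ,@@@,@@@@@@@@@@@,,@@,@@@
12) ,@@,,@@@@@@@@@@,@@@,,@@,

1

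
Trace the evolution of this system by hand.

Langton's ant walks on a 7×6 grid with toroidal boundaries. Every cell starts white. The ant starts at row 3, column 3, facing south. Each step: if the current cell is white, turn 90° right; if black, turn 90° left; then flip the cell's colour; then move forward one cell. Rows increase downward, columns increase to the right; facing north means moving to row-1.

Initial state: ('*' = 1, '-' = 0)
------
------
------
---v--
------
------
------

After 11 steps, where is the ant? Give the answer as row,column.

2,5

t=0: ------
------
------
---v--
------
------
------
t=1: ------
------
------
--<*--
------
------
------
t=2: ------
------
--^---
--**--
------
------
------
t=3: ------
------
--*>--
--**--
------
------
------
t=4: ------
------
--**--
--*v--
------
------
------
t=5: ------
------
--**--
--*->-
------
------
------
t=6: ------
------
--**--
--*-*-
----v-
------
------
t=7: ------
------
--**--
--*-*-
---<*-
------
------
t=8: ------
------
--**--
--*^*-
---**-
------
------
t=9: ------
------
--**--
--**>-
---**-
------
------
t=10: ------
------
--**^-
--**--
---**-
------
------
t=11: ------
------
--***>
--**--
---**-
------
------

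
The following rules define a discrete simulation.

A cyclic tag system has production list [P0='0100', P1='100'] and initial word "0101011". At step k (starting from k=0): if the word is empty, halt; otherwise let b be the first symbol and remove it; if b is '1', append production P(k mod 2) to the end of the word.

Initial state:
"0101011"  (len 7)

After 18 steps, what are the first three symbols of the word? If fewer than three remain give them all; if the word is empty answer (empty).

001

step 0: "0101011"  (len 7)
step 1: "101011"  (len 6)
step 2: "01011100"  (len 8)
step 3: "1011100"  (len 7)
step 4: "011100100"  (len 9)
step 5: "11100100"  (len 8)
step 6: "1100100100"  (len 10)
step 7: "1001001000100"  (len 13)
step 8: "001001000100100"  (len 15)
step 9: "01001000100100"  (len 14)
step 10: "1001000100100"  (len 13)
step 11: "0010001001000100"  (len 16)
step 12: "010001001000100"  (len 15)
step 13: "10001001000100"  (len 14)
step 14: "0001001000100100"  (len 16)
step 15: "001001000100100"  (len 15)
step 16: "01001000100100"  (len 14)
step 17: "1001000100100"  (len 13)
step 18: "001000100100100"  (len 15)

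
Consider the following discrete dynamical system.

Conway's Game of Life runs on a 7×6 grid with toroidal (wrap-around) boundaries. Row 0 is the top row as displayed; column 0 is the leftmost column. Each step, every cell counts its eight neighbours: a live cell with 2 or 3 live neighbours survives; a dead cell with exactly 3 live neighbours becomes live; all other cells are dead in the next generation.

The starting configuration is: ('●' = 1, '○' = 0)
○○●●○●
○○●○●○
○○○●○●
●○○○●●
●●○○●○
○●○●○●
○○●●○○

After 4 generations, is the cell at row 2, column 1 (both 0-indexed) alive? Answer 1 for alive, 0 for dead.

t=0: ○○●●○●
○○●○●○
○○○●○●
●○○○●●
●●○○●○
○●○●○●
○○●●○○
t=1: ○●○○○○
○○●○○●
●○○●○○
○●○●○○
○●●●○○
○●○●○●
●●○○○○
t=2: ○●●○○○
●●●○○○
●●○●●○
●●○●●○
○●○●○○
○○○●●○
○●○○○○
t=3: ○○○○○○
○○○○○●
○○○○●○
○○○○○○
●●○○○●
○○○●●○
○●○●○○
t=4: ○○○○○○
○○○○○○
○○○○○○
●○○○○●
●○○○●●
○●○●●●
○○●●●○

0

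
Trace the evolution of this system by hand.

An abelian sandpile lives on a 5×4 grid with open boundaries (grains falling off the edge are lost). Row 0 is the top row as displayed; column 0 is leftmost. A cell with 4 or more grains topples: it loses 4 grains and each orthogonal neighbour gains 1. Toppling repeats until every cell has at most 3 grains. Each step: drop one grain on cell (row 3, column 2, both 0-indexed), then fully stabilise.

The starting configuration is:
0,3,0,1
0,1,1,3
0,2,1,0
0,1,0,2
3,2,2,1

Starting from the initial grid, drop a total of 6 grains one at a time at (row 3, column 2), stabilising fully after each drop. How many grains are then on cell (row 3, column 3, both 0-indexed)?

3

gen 0: 0,3,0,1
0,1,1,3
0,2,1,0
0,1,0,2
3,2,2,1
gen 1: 0,3,0,1
0,1,1,3
0,2,1,0
0,1,1,2
3,2,2,1
gen 2: 0,3,0,1
0,1,1,3
0,2,1,0
0,1,2,2
3,2,2,1
gen 3: 0,3,0,1
0,1,1,3
0,2,1,0
0,1,3,2
3,2,2,1
gen 4: 0,3,0,1
0,1,1,3
0,2,2,0
0,2,0,3
3,2,3,1
gen 5: 0,3,0,1
0,1,1,3
0,2,2,0
0,2,1,3
3,2,3,1
gen 6: 0,3,0,1
0,1,1,3
0,2,2,0
0,2,2,3
3,2,3,1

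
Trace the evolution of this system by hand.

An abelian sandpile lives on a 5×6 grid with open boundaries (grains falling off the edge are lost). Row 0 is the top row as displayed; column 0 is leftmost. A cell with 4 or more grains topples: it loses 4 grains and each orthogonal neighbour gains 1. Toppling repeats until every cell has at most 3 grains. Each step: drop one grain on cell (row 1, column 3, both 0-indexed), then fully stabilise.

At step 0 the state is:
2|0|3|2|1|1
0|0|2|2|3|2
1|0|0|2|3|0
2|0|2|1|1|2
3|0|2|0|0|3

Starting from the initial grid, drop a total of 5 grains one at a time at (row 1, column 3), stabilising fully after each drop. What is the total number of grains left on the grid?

43

step 0: 2|0|3|2|1|1
0|0|2|2|3|2
1|0|0|2|3|0
2|0|2|1|1|2
3|0|2|0|0|3
step 1: 2|0|3|2|1|1
0|0|2|3|3|2
1|0|0|2|3|0
2|0|2|1|1|2
3|0|2|0|0|3
step 2: 2|0|3|3|2|1
0|0|3|2|1|3
1|0|1|0|1|1
2|0|2|2|2|2
3|0|2|0|0|3
step 3: 2|0|3|3|2|1
0|0|3|3|1|3
1|0|1|0|1|1
2|0|2|2|2|2
3|0|2|0|0|3
step 4: 2|1|1|1|3|1
0|1|1|2|2|3
1|0|2|1|1|1
2|0|2|2|2|2
3|0|2|0|0|3
step 5: 2|1|1|1|3|1
0|1|1|3|2|3
1|0|2|1|1|1
2|0|2|2|2|2
3|0|2|0|0|3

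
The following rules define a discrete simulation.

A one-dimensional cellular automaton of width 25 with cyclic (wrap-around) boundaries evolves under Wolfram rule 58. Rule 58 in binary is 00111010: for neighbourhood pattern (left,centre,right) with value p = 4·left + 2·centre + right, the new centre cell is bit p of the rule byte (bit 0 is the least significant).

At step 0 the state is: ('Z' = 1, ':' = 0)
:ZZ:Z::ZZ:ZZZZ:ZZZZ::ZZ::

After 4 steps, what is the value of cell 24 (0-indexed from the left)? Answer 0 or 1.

0

k=0  :ZZ:Z::ZZ:ZZZZ:ZZZZ::ZZ::
k=1  ZZ:Z:ZZZ:ZZ:::ZZ:::ZZZ:Z:
k=2  Z:Z:ZZ::ZZ:Z:ZZ:Z:ZZ::Z:Z
k=3  :Z:ZZ:ZZZ:Z:ZZ:Z:ZZ:ZZ:ZZ
k=4  Z:ZZ:ZZ::Z:ZZ:Z:ZZ:ZZ:ZZ:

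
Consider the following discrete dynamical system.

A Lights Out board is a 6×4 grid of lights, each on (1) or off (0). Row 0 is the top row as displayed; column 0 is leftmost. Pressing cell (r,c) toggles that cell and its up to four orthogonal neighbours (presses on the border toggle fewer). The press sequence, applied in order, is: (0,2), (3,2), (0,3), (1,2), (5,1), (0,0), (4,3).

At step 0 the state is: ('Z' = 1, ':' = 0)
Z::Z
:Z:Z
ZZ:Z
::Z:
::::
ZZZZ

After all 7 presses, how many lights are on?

10

step 0: Z::Z
:Z:Z
ZZ:Z
::Z:
::::
ZZZZ
step 1: ZZZ:
:ZZZ
ZZ:Z
::Z:
::::
ZZZZ
step 2: ZZZ:
:ZZZ
ZZZZ
:Z:Z
::Z:
ZZZZ
step 3: ZZ:Z
:ZZ:
ZZZZ
:Z:Z
::Z:
ZZZZ
step 4: ZZZZ
:::Z
ZZ:Z
:Z:Z
::Z:
ZZZZ
step 5: ZZZZ
:::Z
ZZ:Z
:Z:Z
:ZZ:
:::Z
step 6: ::ZZ
Z::Z
ZZ:Z
:Z:Z
:ZZ:
:::Z
step 7: ::ZZ
Z::Z
ZZ:Z
:Z::
:Z:Z
::::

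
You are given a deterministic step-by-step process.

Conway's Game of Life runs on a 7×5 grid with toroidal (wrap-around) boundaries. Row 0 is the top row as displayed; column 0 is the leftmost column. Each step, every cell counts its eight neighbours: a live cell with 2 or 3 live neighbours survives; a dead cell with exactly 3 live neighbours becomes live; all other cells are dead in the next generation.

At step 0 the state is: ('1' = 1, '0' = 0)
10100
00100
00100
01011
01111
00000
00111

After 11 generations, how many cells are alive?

step 0: 10100
00100
00100
01011
01111
00000
00111
step 1: 00101
00110
01100
01001
01001
11000
01111
step 2: 10001
00000
11000
01010
01101
00000
00001
step 3: 10001
01001
11100
00011
11110
10010
10001
step 4: 01010
00111
01100
00000
11000
00010
01010
step 5: 11000
10001
01100
10100
00000
11001
00011
step 6: 01010
00101
00111
00100
00001
10011
00110
step 7: 01001
11001
01101
00101
10001
10100
11000
step 8: 00101
00001
00101
00101
10001
00000
00101
step 9: 10001
10001
10001
01001
10011
10011
00000
step 10: 10001
01010
01010
01000
01100
10010
00010
step 11: 10111
01010
11000
11000
11100
01011
10010

18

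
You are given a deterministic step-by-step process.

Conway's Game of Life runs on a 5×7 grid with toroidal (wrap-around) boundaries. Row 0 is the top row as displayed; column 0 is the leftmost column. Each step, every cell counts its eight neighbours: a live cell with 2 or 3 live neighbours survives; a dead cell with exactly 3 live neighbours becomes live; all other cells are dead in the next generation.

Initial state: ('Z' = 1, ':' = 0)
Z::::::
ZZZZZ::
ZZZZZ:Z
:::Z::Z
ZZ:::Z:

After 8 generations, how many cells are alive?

gen 0: Z::::::
ZZZZZ::
ZZZZZ:Z
:::Z::Z
ZZ:::Z:
gen 1: :::ZZ::
::::ZZ:
::::::Z
:::Z:::
ZZ:::::
gen 2: :::ZZZ:
:::ZZZ:
::::ZZ:
Z::::::
::ZZZ::
gen 3: :::::::
::::::Z
:::Z:ZZ
:::::Z:
::Z::Z:
gen 4: :::::::
:::::ZZ
::::ZZZ
:::::Z:
:::::::
gen 5: :::::::
::::Z:Z
::::Z::
::::ZZZ
:::::::
gen 6: :::::::
:::::Z:
:::ZZ:Z
::::ZZ:
:::::Z:
gen 7: :::::::
::::ZZ:
:::Z::Z
:::Z::Z
::::ZZ:
gen 8: :::::::
::::ZZ:
:::Z::Z
:::Z::Z
::::ZZ:

8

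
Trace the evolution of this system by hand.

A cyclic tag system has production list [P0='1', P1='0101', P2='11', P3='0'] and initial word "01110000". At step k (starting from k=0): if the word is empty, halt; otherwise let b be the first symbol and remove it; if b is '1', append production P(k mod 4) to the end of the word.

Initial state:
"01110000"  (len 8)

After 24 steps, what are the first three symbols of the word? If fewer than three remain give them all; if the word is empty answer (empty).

111

k=0  "01110000"  (len 8)
k=1  "1110000"  (len 7)
k=2  "1100000101"  (len 10)
k=3  "10000010111"  (len 11)
k=4  "00000101110"  (len 11)
k=5  "0000101110"  (len 10)
k=6  "000101110"  (len 9)
k=7  "00101110"  (len 8)
k=8  "0101110"  (len 7)
k=9  "101110"  (len 6)
k=10  "011100101"  (len 9)
k=11  "11100101"  (len 8)
k=12  "11001010"  (len 8)
k=13  "10010101"  (len 8)
k=14  "00101010101"  (len 11)
k=15  "0101010101"  (len 10)
k=16  "101010101"  (len 9)
k=17  "010101011"  (len 9)
k=18  "10101011"  (len 8)
k=19  "010101111"  (len 9)
k=20  "10101111"  (len 8)
k=21  "01011111"  (len 8)
k=22  "1011111"  (len 7)
k=23  "01111111"  (len 8)
k=24  "1111111"  (len 7)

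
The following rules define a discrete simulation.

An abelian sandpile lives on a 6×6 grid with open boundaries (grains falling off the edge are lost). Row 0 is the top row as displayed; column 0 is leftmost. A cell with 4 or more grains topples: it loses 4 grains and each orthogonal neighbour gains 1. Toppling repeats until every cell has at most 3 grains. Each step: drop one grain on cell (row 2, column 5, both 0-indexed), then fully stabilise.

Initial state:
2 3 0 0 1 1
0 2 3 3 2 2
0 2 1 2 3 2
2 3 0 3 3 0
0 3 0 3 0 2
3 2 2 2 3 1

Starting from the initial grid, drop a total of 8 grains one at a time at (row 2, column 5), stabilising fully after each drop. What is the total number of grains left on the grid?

64

t=0: 2 3 0 0 1 1
0 2 3 3 2 2
0 2 1 2 3 2
2 3 0 3 3 0
0 3 0 3 0 2
3 2 2 2 3 1
t=1: 2 3 0 0 1 1
0 2 3 3 2 2
0 2 1 2 3 3
2 3 0 3 3 0
0 3 0 3 0 2
3 2 2 2 3 1
t=2: 2 3 1 1 2 2
0 3 0 2 1 0
0 2 3 1 3 2
2 3 1 2 1 2
0 3 1 0 2 2
3 2 2 3 3 1
t=3: 2 3 1 1 2 2
0 3 0 2 1 0
0 2 3 1 3 3
2 3 1 2 1 2
0 3 1 0 2 2
3 2 2 3 3 1
t=4: 2 3 1 1 2 2
0 3 0 2 2 1
0 2 3 2 0 1
2 3 1 2 2 3
0 3 1 0 2 2
3 2 2 3 3 1
t=5: 2 3 1 1 2 2
0 3 0 2 2 1
0 2 3 2 0 2
2 3 1 2 2 3
0 3 1 0 2 2
3 2 2 3 3 1
t=6: 2 3 1 1 2 2
0 3 0 2 2 1
0 2 3 2 0 3
2 3 1 2 2 3
0 3 1 0 2 2
3 2 2 3 3 1
t=7: 2 3 1 1 2 2
0 3 0 2 2 2
0 2 3 2 1 1
2 3 1 2 3 0
0 3 1 0 2 3
3 2 2 3 3 1
t=8: 2 3 1 1 2 2
0 3 0 2 2 2
0 2 3 2 1 2
2 3 1 2 3 0
0 3 1 0 2 3
3 2 2 3 3 1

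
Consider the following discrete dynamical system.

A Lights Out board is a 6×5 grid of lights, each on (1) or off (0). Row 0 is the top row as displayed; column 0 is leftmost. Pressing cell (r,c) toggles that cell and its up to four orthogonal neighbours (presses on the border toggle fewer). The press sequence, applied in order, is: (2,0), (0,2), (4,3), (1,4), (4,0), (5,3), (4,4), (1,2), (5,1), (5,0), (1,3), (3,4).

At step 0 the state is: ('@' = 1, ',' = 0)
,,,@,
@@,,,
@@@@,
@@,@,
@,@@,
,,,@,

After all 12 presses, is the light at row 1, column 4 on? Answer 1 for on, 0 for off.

gen 0: ,,,@,
@@,,,
@@@@,
@@,@,
@,@@,
,,,@,
gen 1: ,,,@,
,@,,,
,,@@,
,@,@,
@,@@,
,,,@,
gen 2: ,@@,,
,@@,,
,,@@,
,@,@,
@,@@,
,,,@,
gen 3: ,@@,,
,@@,,
,,@@,
,@,,,
@,,,@
,,,,,
gen 4: ,@@,@
,@@@@
,,@@@
,@,,,
@,,,@
,,,,,
gen 5: ,@@,@
,@@@@
,,@@@
@@,,,
,@,,@
@,,,,
gen 6: ,@@,@
,@@@@
,,@@@
@@,,,
,@,@@
@,@@@
gen 7: ,@@,@
,@@@@
,,@@@
@@,,@
,@,,,
@,@@,
gen 8: ,@,,@
,,,,@
,,,@@
@@,,@
,@,,,
@,@@,
gen 9: ,@,,@
,,,,@
,,,@@
@@,,@
,,,,,
,@,@,
gen 10: ,@,,@
,,,,@
,,,@@
@@,,@
@,,,,
@,,@,
gen 11: ,@,@@
,,@@,
,,,,@
@@,,@
@,,,,
@,,@,
gen 12: ,@,@@
,,@@,
,,,,,
@@,@,
@,,,@
@,,@,

0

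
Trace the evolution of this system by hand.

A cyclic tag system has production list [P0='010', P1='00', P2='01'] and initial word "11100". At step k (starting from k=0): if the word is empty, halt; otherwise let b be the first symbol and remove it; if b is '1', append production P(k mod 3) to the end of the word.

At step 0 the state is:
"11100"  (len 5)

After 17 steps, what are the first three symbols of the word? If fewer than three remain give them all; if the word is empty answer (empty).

000

k=0  "11100"  (len 5)
k=1  "1100010"  (len 7)
k=2  "10001000"  (len 8)
k=3  "000100001"  (len 9)
k=4  "00100001"  (len 8)
k=5  "0100001"  (len 7)
k=6  "100001"  (len 6)
k=7  "00001010"  (len 8)
k=8  "0001010"  (len 7)
k=9  "001010"  (len 6)
k=10  "01010"  (len 5)
k=11  "1010"  (len 4)
k=12  "01001"  (len 5)
k=13  "1001"  (len 4)
k=14  "00100"  (len 5)
k=15  "0100"  (len 4)
k=16  "100"  (len 3)
k=17  "0000"  (len 4)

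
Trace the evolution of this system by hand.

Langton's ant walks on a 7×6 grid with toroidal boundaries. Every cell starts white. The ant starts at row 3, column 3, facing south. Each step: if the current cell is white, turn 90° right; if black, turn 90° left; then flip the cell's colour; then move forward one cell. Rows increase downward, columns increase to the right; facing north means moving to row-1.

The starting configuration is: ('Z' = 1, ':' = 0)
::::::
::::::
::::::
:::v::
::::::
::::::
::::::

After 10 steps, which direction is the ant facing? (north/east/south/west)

t=0: ::::::
::::::
::::::
:::v::
::::::
::::::
::::::
t=1: ::::::
::::::
::::::
::<Z::
::::::
::::::
::::::
t=2: ::::::
::::::
::^:::
::ZZ::
::::::
::::::
::::::
t=3: ::::::
::::::
::Z>::
::ZZ::
::::::
::::::
::::::
t=4: ::::::
::::::
::ZZ::
::Zv::
::::::
::::::
::::::
t=5: ::::::
::::::
::ZZ::
::Z:>:
::::::
::::::
::::::
t=6: ::::::
::::::
::ZZ::
::Z:Z:
::::v:
::::::
::::::
t=7: ::::::
::::::
::ZZ::
::Z:Z:
:::<Z:
::::::
::::::
t=8: ::::::
::::::
::ZZ::
::Z^Z:
:::ZZ:
::::::
::::::
t=9: ::::::
::::::
::ZZ::
::ZZ>:
:::ZZ:
::::::
::::::
t=10: ::::::
::::::
::ZZ^:
::ZZ::
:::ZZ:
::::::
::::::

north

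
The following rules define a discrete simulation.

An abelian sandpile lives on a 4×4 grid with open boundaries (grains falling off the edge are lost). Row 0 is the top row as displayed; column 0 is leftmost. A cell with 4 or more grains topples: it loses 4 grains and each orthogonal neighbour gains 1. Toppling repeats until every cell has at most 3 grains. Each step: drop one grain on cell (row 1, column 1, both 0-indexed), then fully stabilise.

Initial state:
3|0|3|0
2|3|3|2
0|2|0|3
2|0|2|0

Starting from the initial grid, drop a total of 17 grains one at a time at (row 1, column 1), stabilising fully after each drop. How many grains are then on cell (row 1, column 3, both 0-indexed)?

2

0) 3|0|3|0
2|3|3|2
0|2|0|3
2|0|2|0
1) 3|2|0|1
3|1|1|3
0|3|1|3
2|0|2|0
2) 3|2|0|1
3|2|1|3
0|3|1|3
2|0|2|0
3) 3|2|0|1
3|3|1|3
0|3|1|3
2|0|2|0
4) 1|0|1|1
1|3|2|3
2|0|2|3
2|1|2|0
5) 1|1|1|1
2|0|3|3
2|1|2|3
2|1|2|0
6) 1|1|1|1
2|1|3|3
2|1|2|3
2|1|2|0
7) 1|1|1|1
2|2|3|3
2|1|2|3
2|1|2|0
8) 1|1|1|1
2|3|3|3
2|1|2|3
2|1|2|0
9) 1|2|2|2
3|1|2|1
2|3|0|1
2|1|3|1
10) 1|2|2|2
3|2|2|1
2|3|0|1
2|1|3|1
11) 1|2|2|2
3|3|2|1
2|3|0|1
2|1|3|1
12) 2|3|2|2
1|2|3|1
0|1|1|1
3|2|3|1
13) 2|3|2|2
1|3|3|1
0|1|1|1
3|2|3|1
14) 3|1|0|3
2|2|1|2
0|2|2|1
3|2|3|1
15) 3|1|0|3
2|3|1|2
0|2|2|1
3|2|3|1
16) 3|2|0|3
3|0|2|2
0|3|2|1
3|2|3|1
17) 3|2|0|3
3|1|2|2
0|3|2|1
3|2|3|1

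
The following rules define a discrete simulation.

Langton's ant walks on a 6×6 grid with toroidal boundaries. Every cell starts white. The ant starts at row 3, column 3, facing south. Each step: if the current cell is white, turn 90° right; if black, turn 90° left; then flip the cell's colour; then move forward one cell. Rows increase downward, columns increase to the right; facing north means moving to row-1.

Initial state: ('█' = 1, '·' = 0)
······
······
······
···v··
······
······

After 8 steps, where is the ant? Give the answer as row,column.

0) ······
······
······
···v··
······
······
1) ······
······
······
··<█··
······
······
2) ······
······
··^···
··██··
······
······
3) ······
······
··█>··
··██··
······
······
4) ······
······
··██··
··█v··
······
······
5) ······
······
··██··
··█·>·
······
······
6) ······
······
··██··
··█·█·
····v·
······
7) ······
······
··██··
··█·█·
···<█·
······
8) ······
······
··██··
··█^█·
···██·
······

3,3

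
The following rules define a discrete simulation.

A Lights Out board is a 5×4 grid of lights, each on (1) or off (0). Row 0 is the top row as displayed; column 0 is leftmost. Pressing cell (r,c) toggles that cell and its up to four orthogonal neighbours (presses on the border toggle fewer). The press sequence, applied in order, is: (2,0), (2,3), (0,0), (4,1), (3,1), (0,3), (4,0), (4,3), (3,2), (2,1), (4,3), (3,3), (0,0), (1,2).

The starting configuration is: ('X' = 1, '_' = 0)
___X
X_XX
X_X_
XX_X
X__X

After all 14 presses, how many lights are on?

7

t=0: ___X
X_XX
X_X_
XX_X
X__X
t=1: ___X
__XX
_XX_
_X_X
X__X
t=2: ___X
__X_
_X_X
_X__
X__X
t=3: XX_X
X_X_
_X_X
_X__
X__X
t=4: XX_X
X_X_
_X_X
____
_XXX
t=5: XX_X
X_X_
___X
XXX_
__XX
t=6: XXX_
X_XX
___X
XXX_
__XX
t=7: XXX_
X_XX
___X
_XX_
XXXX
t=8: XXX_
X_XX
___X
_XXX
XX__
t=9: XXX_
X_XX
__XX
____
XXX_
t=10: XXX_
XXXX
XX_X
_X__
XXX_
t=11: XXX_
XXXX
XX_X
_X_X
XX_X
t=12: XXX_
XXXX
XX__
_XX_
XX__
t=13: __X_
_XXX
XX__
_XX_
XX__
t=14: ____
____
XXX_
_XX_
XX__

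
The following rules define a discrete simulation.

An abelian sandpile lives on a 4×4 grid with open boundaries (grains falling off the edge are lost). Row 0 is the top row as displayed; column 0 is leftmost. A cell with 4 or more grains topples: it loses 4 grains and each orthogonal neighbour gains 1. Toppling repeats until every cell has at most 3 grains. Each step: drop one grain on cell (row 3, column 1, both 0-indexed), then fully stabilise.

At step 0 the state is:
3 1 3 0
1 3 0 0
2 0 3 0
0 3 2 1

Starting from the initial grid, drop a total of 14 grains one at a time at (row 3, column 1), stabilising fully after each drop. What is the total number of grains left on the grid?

[0] 3 1 3 0
1 3 0 0
2 0 3 0
0 3 2 1
[1] 3 1 3 0
1 3 0 0
2 1 3 0
1 0 3 1
[2] 3 1 3 0
1 3 0 0
2 1 3 0
1 1 3 1
[3] 3 1 3 0
1 3 0 0
2 1 3 0
1 2 3 1
[4] 3 1 3 0
1 3 0 0
2 1 3 0
1 3 3 1
[5] 3 1 3 0
1 3 1 0
2 3 0 1
2 1 1 2
[6] 3 1 3 0
1 3 1 0
2 3 0 1
2 2 1 2
[7] 3 1 3 0
1 3 1 0
2 3 0 1
2 3 1 2
[8] 3 2 3 0
2 0 2 0
3 1 1 1
3 1 2 2
[9] 3 2 3 0
2 0 2 0
3 1 1 1
3 2 2 2
[10] 3 2 3 0
2 0 2 0
3 1 1 1
3 3 2 2
[11] 3 2 3 0
3 0 2 0
0 3 1 1
1 1 3 2
[12] 3 2 3 0
3 0 2 0
0 3 1 1
1 2 3 2
[13] 3 2 3 0
3 0 2 0
0 3 1 1
1 3 3 2
[14] 3 2 3 0
3 1 2 0
1 0 3 1
2 2 0 3

26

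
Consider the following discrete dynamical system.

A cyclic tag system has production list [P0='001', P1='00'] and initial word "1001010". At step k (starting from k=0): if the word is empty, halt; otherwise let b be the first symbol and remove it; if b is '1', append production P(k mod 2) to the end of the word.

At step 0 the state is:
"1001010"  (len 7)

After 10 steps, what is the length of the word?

6

gen 0: "1001010"  (len 7)
gen 1: "001010001"  (len 9)
gen 2: "01010001"  (len 8)
gen 3: "1010001"  (len 7)
gen 4: "01000100"  (len 8)
gen 5: "1000100"  (len 7)
gen 6: "00010000"  (len 8)
gen 7: "0010000"  (len 7)
gen 8: "010000"  (len 6)
gen 9: "10000"  (len 5)
gen 10: "000000"  (len 6)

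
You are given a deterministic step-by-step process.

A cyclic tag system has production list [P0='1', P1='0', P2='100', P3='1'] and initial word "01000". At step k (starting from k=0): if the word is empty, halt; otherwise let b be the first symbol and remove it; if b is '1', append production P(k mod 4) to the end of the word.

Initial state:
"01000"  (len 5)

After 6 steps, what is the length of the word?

gen 0: "01000"  (len 5)
gen 1: "1000"  (len 4)
gen 2: "0000"  (len 4)
gen 3: "000"  (len 3)
gen 4: "00"  (len 2)
gen 5: "0"  (len 1)
gen 6: (halted — word empty)

0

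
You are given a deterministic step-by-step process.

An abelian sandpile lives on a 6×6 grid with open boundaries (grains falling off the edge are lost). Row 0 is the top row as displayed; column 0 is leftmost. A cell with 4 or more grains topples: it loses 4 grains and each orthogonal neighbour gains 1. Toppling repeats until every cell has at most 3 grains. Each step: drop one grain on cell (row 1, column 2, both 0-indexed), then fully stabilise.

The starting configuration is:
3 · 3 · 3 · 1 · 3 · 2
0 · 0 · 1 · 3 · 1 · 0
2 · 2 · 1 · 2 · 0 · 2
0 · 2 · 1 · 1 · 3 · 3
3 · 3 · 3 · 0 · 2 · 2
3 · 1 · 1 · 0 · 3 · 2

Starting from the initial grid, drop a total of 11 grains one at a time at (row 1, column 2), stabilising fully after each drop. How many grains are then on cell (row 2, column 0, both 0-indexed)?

[0] 3 · 3 · 3 · 1 · 3 · 2
0 · 0 · 1 · 3 · 1 · 0
2 · 2 · 1 · 2 · 0 · 2
0 · 2 · 1 · 1 · 3 · 3
3 · 3 · 3 · 0 · 2 · 2
3 · 1 · 1 · 0 · 3 · 2
[1] 3 · 3 · 3 · 1 · 3 · 2
0 · 0 · 2 · 3 · 1 · 0
2 · 2 · 1 · 2 · 0 · 2
0 · 2 · 1 · 1 · 3 · 3
3 · 3 · 3 · 0 · 2 · 2
3 · 1 · 1 · 0 · 3 · 2
[2] 3 · 3 · 3 · 1 · 3 · 2
0 · 0 · 3 · 3 · 1 · 0
2 · 2 · 1 · 2 · 0 · 2
0 · 2 · 1 · 1 · 3 · 3
3 · 3 · 3 · 0 · 2 · 2
3 · 1 · 1 · 0 · 3 · 2
[3] 0 · 1 · 1 · 3 · 3 · 2
1 · 2 · 2 · 0 · 2 · 0
2 · 2 · 2 · 3 · 0 · 2
0 · 2 · 1 · 1 · 3 · 3
3 · 3 · 3 · 0 · 2 · 2
3 · 1 · 1 · 0 · 3 · 2
[4] 0 · 1 · 1 · 3 · 3 · 2
1 · 2 · 3 · 0 · 2 · 0
2 · 2 · 2 · 3 · 0 · 2
0 · 2 · 1 · 1 · 3 · 3
3 · 3 · 3 · 0 · 2 · 2
3 · 1 · 1 · 0 · 3 · 2
[5] 0 · 1 · 2 · 3 · 3 · 2
1 · 3 · 0 · 1 · 2 · 0
2 · 2 · 3 · 3 · 0 · 2
0 · 2 · 1 · 1 · 3 · 3
3 · 3 · 3 · 0 · 2 · 2
3 · 1 · 1 · 0 · 3 · 2
[6] 0 · 1 · 2 · 3 · 3 · 2
1 · 3 · 1 · 1 · 2 · 0
2 · 2 · 3 · 3 · 0 · 2
0 · 2 · 1 · 1 · 3 · 3
3 · 3 · 3 · 0 · 2 · 2
3 · 1 · 1 · 0 · 3 · 2
[7] 0 · 1 · 2 · 3 · 3 · 2
1 · 3 · 2 · 1 · 2 · 0
2 · 2 · 3 · 3 · 0 · 2
0 · 2 · 1 · 1 · 3 · 3
3 · 3 · 3 · 0 · 2 · 2
3 · 1 · 1 · 0 · 3 · 2
[8] 0 · 1 · 2 · 3 · 3 · 2
1 · 3 · 3 · 1 · 2 · 0
2 · 2 · 3 · 3 · 0 · 2
0 · 2 · 1 · 1 · 3 · 3
3 · 3 · 3 · 0 · 2 · 2
3 · 1 · 1 · 0 · 3 · 2
[9] 0 · 2 · 3 · 3 · 3 · 2
2 · 1 · 2 · 3 · 2 · 0
3 · 0 · 2 · 0 · 1 · 2
0 · 3 · 2 · 2 · 3 · 3
3 · 3 · 3 · 0 · 2 · 2
3 · 1 · 1 · 0 · 3 · 2
[10] 0 · 2 · 3 · 3 · 3 · 2
2 · 1 · 3 · 3 · 2 · 0
3 · 0 · 2 · 0 · 1 · 2
0 · 3 · 2 · 2 · 3 · 3
3 · 3 · 3 · 0 · 2 · 2
3 · 1 · 1 · 0 · 3 · 2
[11] 0 · 3 · 1 · 2 · 1 · 3
2 · 2 · 2 · 2 · 0 · 1
3 · 0 · 3 · 1 · 2 · 2
0 · 3 · 2 · 2 · 3 · 3
3 · 3 · 3 · 0 · 2 · 2
3 · 1 · 1 · 0 · 3 · 2

3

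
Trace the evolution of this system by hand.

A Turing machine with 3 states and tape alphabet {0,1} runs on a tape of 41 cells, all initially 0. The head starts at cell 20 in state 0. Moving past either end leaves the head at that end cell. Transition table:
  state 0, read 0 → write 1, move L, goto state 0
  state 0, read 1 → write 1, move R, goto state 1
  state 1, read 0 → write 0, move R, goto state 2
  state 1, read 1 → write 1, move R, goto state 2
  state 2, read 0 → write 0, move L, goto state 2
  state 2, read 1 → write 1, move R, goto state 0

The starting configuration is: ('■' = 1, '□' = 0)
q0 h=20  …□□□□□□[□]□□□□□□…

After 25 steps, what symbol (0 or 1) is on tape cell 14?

0) q0 h=20  …□□□□□□[□]□□□□□□…
1) q0 h=19  …□□□□□□[□]■□□□□□…
2) q0 h=18  …□□□□□□[□]■■□□□□…
3) q0 h=17  …□□□□□□[□]■■■□□□…
4) q0 h=16  …□□□□□□[□]■■■■□□…
5) q0 h=15  …□□□□□□[□]■■■■■□…
6) q0 h=14  …□□□□□□[□]■■■■■■…
7) q0 h=13  …□□□□□□[□]■■■■■■…
8) q0 h=12  …□□□□□□[□]■■■■■■…
9) q0 h=11  …□□□□□□[□]■■■■■■…
10) q0 h=10  …□□□□□□[□]■■■■■■…
11) q0 h= 9  …□□□□□□[□]■■■■■■…
12) q0 h= 8  …□□□□□□[□]■■■■■■…
13) q0 h= 7  …□□□□□□[□]■■■■■■…
14) q0 h= 6  |□□□□□□[□]■■■■■■…
15) q0 h= 5  |□□□□□[□]■■■■■■…
16) q0 h= 4  |□□□□[□]■■■■■■…
17) q0 h= 3  |□□□[□]■■■■■■…
18) q0 h= 2  |□□[□]■■■■■■…
19) q0 h= 1  |□[□]■■■■■■…
20) q0 h= 0  |[□]■■■■■■…
21) q0 h= 0  |[■]■■■■■■…
22) q1 h= 1  |■[■]■■■■■■…
23) q2 h= 2  |■■[■]■■■■■■…
24) q0 h= 3  |■■■[■]■■■■■■…
25) q1 h= 4  |■■■■[■]■■■■■■…

1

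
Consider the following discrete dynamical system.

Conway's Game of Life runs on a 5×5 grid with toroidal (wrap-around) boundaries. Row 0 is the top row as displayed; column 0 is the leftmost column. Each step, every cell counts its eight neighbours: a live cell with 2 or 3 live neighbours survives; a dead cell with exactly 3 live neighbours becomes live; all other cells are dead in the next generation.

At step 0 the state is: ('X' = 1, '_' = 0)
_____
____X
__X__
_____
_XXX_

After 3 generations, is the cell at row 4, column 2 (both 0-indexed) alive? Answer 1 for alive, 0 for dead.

gen 0: _____
____X
__X__
_____
_XXX_
gen 1: __XX_
_____
_____
_X_X_
__X__
gen 2: __XX_
_____
_____
__X__
_X___
gen 3: __X__
_____
_____
_____
_X_X_

0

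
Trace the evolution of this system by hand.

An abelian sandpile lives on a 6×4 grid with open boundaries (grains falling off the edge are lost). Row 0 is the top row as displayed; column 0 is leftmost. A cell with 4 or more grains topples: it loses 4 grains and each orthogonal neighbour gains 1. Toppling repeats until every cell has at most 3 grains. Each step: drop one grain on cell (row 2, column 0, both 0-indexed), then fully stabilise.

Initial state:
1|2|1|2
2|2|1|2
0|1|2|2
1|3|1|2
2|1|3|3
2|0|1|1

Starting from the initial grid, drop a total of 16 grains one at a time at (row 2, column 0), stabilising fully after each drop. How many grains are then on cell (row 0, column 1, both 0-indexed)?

3

[0] 1|2|1|2
2|2|1|2
0|1|2|2
1|3|1|2
2|1|3|3
2|0|1|1
[1] 1|2|1|2
2|2|1|2
1|1|2|2
1|3|1|2
2|1|3|3
2|0|1|1
[2] 1|2|1|2
2|2|1|2
2|1|2|2
1|3|1|2
2|1|3|3
2|0|1|1
[3] 1|2|1|2
2|2|1|2
3|1|2|2
1|3|1|2
2|1|3|3
2|0|1|1
[4] 1|2|1|2
3|2|1|2
0|2|2|2
2|3|1|2
2|1|3|3
2|0|1|1
[5] 1|2|1|2
3|2|1|2
1|2|2|2
2|3|1|2
2|1|3|3
2|0|1|1
[6] 1|2|1|2
3|2|1|2
2|2|2|2
2|3|1|2
2|1|3|3
2|0|1|1
[7] 1|2|1|2
3|2|1|2
3|2|2|2
2|3|1|2
2|1|3|3
2|0|1|1
[8] 2|2|1|2
0|3|1|2
1|3|2|2
3|3|1|2
2|1|3|3
2|0|1|1
[9] 2|2|1|2
0|3|1|2
2|3|2|2
3|3|1|2
2|1|3|3
2|0|1|1
[10] 2|2|1|2
0|3|1|2
3|3|2|2
3|3|1|2
2|1|3|3
2|0|1|1
[11] 2|3|1|2
2|0|2|2
2|2|3|2
1|1|2|2
3|2|3|3
2|0|1|1
[12] 2|3|1|2
2|0|2|2
3|2|3|2
1|1|2|2
3|2|3|3
2|0|1|1
[13] 2|3|1|2
3|0|2|2
0|3|3|2
2|1|2|2
3|2|3|3
2|0|1|1
[14] 2|3|1|2
3|0|2|2
1|3|3|2
2|1|2|2
3|2|3|3
2|0|1|1
[15] 2|3|1|2
3|0|2|2
2|3|3|2
2|1|2|2
3|2|3|3
2|0|1|1
[16] 2|3|1|2
3|0|2|2
3|3|3|2
2|1|2|2
3|2|3|3
2|0|1|1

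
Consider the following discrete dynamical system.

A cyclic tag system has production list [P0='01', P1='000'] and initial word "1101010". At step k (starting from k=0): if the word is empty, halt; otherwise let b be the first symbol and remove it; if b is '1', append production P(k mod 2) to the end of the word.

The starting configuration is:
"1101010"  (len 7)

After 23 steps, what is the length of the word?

gen 0: "1101010"  (len 7)
gen 1: "10101001"  (len 8)
gen 2: "0101001000"  (len 10)
gen 3: "101001000"  (len 9)
gen 4: "01001000000"  (len 11)
gen 5: "1001000000"  (len 10)
gen 6: "001000000000"  (len 12)
gen 7: "01000000000"  (len 11)
gen 8: "1000000000"  (len 10)
gen 9: "00000000001"  (len 11)
gen 10: "0000000001"  (len 10)
gen 11: "000000001"  (len 9)
gen 12: "00000001"  (len 8)
gen 13: "0000001"  (len 7)
gen 14: "000001"  (len 6)
gen 15: "00001"  (len 5)
gen 16: "0001"  (len 4)
gen 17: "001"  (len 3)
gen 18: "01"  (len 2)
gen 19: "1"  (len 1)
gen 20: "000"  (len 3)
gen 21: "00"  (len 2)
gen 22: "0"  (len 1)
gen 23: (halted — word empty)

0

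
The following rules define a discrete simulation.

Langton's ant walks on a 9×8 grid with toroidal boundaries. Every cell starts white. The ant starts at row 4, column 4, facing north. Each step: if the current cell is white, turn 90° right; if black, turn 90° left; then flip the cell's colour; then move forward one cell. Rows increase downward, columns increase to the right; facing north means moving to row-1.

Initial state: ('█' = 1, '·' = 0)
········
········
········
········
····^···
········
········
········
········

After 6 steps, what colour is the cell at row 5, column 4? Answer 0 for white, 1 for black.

t=0: ········
········
········
········
····^···
········
········
········
········
t=1: ········
········
········
········
····█>··
········
········
········
········
t=2: ········
········
········
········
····██··
·····v··
········
········
········
t=3: ········
········
········
········
····██··
····<█··
········
········
········
t=4: ········
········
········
········
····^█··
····██··
········
········
········
t=5: ········
········
········
········
···<·█··
····██··
········
········
········
t=6: ········
········
········
···^····
···█·█··
····██··
········
········
········

1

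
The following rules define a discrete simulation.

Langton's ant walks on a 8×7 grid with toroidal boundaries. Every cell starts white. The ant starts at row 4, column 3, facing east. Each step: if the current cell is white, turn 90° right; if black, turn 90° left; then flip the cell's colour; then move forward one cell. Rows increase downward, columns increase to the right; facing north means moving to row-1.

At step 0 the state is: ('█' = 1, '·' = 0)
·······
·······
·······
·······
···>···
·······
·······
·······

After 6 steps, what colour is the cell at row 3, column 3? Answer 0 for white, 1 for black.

step 0: ·······
·······
·······
·······
···>···
·······
·······
·······
step 1: ·······
·······
·······
·······
···█···
···v···
·······
·······
step 2: ·······
·······
·······
·······
···█···
··<█···
·······
·······
step 3: ·······
·······
·······
·······
··^█···
··██···
·······
·······
step 4: ·······
·······
·······
·······
··█>···
··██···
·······
·······
step 5: ·······
·······
·······
···^···
··█····
··██···
·······
·······
step 6: ·······
·······
·······
···█>··
··█····
··██···
·······
·······

1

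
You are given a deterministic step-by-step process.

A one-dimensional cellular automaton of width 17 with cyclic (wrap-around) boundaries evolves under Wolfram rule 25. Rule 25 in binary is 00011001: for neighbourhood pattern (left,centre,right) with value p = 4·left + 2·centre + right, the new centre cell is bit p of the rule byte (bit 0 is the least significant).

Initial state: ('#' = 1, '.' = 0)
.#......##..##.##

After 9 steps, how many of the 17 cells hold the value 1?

8

0) .#......##..##.##
1) ..#####.#.#.#..#.
2) #.#..........#..#
3) ...#########..#.#
4) ##.#........#....
5) #...#######..###.
6) .##.#......#.#...
7) .#...#####....###
8) ..##.#....###.#..
9) #.#...###.#....##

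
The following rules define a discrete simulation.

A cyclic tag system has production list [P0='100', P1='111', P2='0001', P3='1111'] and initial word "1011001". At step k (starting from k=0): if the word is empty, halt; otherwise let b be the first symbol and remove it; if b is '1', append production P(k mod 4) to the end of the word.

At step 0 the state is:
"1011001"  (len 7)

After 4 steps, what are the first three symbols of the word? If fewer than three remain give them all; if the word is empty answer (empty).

t=0: "1011001"  (len 7)
t=1: "011001100"  (len 9)
t=2: "11001100"  (len 8)
t=3: "10011000001"  (len 11)
t=4: "00110000011111"  (len 14)

001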